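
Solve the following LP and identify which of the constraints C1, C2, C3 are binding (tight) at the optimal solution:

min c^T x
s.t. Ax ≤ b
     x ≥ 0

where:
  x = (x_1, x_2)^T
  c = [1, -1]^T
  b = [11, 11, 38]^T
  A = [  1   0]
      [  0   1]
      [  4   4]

At x_1 = 0, x_2 = 9.5, compute slack b - a·x for each constraint:
  C1: 11 − 0 = 11  (slack)
  C2: 11 − 9.5 = 1.5  (slack)
  C3: 38 − 38 = 0  (binding)

Optimal: x_1 = 0, x_2 = 9.5
Binding: C3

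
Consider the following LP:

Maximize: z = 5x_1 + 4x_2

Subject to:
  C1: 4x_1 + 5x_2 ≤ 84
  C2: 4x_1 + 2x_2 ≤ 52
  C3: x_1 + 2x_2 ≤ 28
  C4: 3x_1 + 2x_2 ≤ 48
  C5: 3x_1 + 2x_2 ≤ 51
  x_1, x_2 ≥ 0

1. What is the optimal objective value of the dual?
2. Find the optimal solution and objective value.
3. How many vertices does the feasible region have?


1. 80
2. x_1 = 8, x_2 = 10, z = 80
3. 4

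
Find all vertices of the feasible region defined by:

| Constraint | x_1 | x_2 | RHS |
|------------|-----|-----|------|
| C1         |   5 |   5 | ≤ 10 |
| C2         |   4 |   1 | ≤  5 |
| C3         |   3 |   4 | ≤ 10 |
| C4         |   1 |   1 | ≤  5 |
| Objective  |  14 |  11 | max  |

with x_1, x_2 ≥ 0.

(0, 0), (1.25, 0), (1, 1), (0, 2)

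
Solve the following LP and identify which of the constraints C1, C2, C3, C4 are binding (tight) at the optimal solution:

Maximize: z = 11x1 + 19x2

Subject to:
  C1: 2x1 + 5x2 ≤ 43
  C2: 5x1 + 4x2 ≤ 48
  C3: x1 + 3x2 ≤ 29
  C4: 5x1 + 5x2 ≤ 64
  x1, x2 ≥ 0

At x1 = 4, x2 = 7, compute slack b - a·x for each constraint:
  C1: 43 − 43 = 0  (binding)
  C2: 48 − 48 = 0  (binding)
  C3: 29 − 25 = 4  (slack)
  C4: 64 − 55 = 9  (slack)

Optimal: x1 = 4, x2 = 7
Binding: C1, C2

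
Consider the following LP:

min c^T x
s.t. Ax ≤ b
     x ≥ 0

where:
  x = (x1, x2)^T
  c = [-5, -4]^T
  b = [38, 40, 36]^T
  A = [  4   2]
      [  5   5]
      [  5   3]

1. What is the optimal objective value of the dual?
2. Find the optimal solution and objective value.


1. -38
2. x1 = 6, x2 = 2, z = -38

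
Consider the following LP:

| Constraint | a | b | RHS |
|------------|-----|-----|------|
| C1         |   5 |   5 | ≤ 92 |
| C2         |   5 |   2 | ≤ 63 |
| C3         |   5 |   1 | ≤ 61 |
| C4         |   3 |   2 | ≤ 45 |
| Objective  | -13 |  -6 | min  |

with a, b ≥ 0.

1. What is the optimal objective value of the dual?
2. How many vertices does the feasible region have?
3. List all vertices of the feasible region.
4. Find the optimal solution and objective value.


1. -171
2. 6
3. (0, 0), (12.2, 0), (11.8, 2), (9, 9), (8.2, 10.2), (0, 18.4)
4. a = 9, b = 9, z = -171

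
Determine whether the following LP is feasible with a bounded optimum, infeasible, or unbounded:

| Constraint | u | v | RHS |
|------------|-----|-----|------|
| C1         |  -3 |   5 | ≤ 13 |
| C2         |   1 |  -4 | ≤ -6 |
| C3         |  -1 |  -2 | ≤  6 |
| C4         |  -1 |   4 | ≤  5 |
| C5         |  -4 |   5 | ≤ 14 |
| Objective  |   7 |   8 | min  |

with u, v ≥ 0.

Infeasible (no feasible solution exists)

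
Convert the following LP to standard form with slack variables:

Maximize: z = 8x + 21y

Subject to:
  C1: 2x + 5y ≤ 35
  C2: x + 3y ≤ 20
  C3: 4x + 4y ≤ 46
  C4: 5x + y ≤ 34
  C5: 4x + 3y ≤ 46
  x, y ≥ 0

max z = 8x + 21y

s.t.
  2x + 5y + s1 = 35
  x + 3y + s2 = 20
  4x + 4y + s3 = 46
  5x + y + s4 = 34
  4x + 3y + s5 = 46
  x, y, s1, s2, s3, s4, s5 ≥ 0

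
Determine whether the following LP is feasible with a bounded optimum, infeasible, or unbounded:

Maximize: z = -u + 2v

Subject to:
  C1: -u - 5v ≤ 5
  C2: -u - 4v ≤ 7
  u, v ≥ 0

Unbounded (objective can increase without bound)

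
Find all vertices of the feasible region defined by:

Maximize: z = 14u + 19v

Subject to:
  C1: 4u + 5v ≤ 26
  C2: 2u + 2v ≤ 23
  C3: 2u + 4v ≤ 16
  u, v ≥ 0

(0, 0), (6.5, 0), (4, 2), (0, 4)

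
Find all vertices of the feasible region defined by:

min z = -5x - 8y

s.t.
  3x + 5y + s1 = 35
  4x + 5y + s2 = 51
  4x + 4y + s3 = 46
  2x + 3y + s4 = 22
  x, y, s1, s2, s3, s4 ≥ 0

(0, 0), (11, 0), (5, 4), (0, 7)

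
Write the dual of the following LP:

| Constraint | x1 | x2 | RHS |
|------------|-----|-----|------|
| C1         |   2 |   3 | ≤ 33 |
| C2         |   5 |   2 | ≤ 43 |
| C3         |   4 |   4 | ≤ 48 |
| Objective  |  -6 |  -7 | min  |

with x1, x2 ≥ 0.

Primal min cᵀx s.t. Ax ≤ b, x ≥ 0  →  Dual max −bᵀy s.t. Aᵀy ≥ −c, y ≥ 0.

Maximize: z = -33y1 - 43y2 - 48y3

Subject to:
  2y1 + 5y2 + 4y3 ≥ 6
  3y1 + 2y2 + 4y3 ≥ 7
  y1, y2, y3 ≥ 0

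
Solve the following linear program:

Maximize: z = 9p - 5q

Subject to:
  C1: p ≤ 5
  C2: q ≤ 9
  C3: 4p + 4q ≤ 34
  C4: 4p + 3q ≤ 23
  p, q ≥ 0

Evaluate the objective at each vertex of the feasible region:
  z(0, 0) = 0
  z(5, 0) = 45  ←
  z(5, 1) = 40
  z(0, 7.667) = -38.33
The maximum is at p = 5, q = 0.

p = 5, q = 0, z = 45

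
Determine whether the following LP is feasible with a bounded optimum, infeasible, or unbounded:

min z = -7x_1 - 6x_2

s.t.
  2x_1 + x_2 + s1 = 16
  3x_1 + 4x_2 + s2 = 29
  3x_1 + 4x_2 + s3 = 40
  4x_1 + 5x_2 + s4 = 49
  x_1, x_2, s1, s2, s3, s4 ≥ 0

Feasible with a bounded optimal solution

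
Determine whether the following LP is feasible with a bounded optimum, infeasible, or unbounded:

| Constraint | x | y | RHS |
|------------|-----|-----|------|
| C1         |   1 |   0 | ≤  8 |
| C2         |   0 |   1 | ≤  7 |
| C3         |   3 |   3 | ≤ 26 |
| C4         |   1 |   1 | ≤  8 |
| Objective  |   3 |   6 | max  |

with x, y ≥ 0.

Feasible with a bounded optimal solution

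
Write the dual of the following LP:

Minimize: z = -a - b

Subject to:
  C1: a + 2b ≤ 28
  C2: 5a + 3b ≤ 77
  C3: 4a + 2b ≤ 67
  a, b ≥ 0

Primal min cᵀx s.t. Ax ≤ b, x ≥ 0  →  Dual max −bᵀy s.t. Aᵀy ≥ −c, y ≥ 0.

Maximize: z = -28y1 - 77y2 - 67y3

Subject to:
  y1 + 5y2 + 4y3 ≥ 1
  2y1 + 3y2 + 2y3 ≥ 1
  y1, y2, y3 ≥ 0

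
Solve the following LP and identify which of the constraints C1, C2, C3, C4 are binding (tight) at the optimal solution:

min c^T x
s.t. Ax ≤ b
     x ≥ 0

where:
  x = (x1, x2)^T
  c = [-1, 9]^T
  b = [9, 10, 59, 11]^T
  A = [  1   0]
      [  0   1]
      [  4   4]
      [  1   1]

At x1 = 9, x2 = 0, compute slack b - a·x for each constraint:
  C1: 9 − 9 = 0  (binding)
  C2: 10 − 0 = 10  (slack)
  C3: 59 − 36 = 23  (slack)
  C4: 11 − 9 = 2  (slack)

Optimal: x1 = 9, x2 = 0
Binding: C1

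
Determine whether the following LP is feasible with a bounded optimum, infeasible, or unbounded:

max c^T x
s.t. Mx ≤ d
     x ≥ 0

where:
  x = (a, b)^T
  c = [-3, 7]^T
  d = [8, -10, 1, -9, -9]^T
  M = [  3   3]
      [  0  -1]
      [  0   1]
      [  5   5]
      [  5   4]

Infeasible (no feasible solution exists)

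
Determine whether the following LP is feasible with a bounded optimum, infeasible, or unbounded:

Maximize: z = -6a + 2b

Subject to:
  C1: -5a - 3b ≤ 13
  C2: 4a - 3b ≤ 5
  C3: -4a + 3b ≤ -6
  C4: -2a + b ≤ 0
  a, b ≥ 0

Infeasible (no feasible solution exists)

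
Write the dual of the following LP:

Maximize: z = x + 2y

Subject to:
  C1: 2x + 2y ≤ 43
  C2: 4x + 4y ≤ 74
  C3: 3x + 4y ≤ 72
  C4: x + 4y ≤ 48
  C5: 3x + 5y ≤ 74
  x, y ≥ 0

Primal max cᵀx s.t. Ax ≤ b, x ≥ 0  →  Dual min bᵀy s.t. Aᵀy ≥ c, y ≥ 0.

Minimize: z = 43y1 + 74y2 + 72y3 + 48y4 + 74y5

Subject to:
  2y1 + 4y2 + 3y3 + y4 + 3y5 ≥ 1
  2y1 + 4y2 + 4y3 + 4y4 + 5y5 ≥ 2
  y1, y2, y3, y4, y5 ≥ 0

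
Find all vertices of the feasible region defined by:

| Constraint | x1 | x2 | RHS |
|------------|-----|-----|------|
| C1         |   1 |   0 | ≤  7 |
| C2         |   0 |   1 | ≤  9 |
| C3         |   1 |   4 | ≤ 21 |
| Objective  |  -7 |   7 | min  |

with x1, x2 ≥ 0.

(0, 0), (7, 0), (7, 3.5), (0, 5.25)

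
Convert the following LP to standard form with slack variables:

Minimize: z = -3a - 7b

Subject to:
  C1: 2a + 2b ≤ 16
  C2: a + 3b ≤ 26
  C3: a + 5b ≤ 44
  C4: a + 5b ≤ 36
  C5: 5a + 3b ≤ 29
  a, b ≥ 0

min z = -3a - 7b

s.t.
  2a + 2b + s1 = 16
  a + 3b + s2 = 26
  a + 5b + s3 = 44
  a + 5b + s4 = 36
  5a + 3b + s5 = 29
  a, b, s1, s2, s3, s4, s5 ≥ 0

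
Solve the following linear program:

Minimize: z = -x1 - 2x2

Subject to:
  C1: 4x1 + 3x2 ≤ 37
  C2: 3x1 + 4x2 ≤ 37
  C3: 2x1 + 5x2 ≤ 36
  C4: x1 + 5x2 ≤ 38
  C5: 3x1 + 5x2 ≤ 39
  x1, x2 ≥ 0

Evaluate the objective at each vertex of the feasible region:
  z(0, 0) = 0
  z(9.25, 0) = -9.25
  z(6.182, 4.091) = -14.36
  z(3, 6) = -15  ←
  z(0, 7.2) = -14.4
The minimum is at x1 = 3, x2 = 6.

x1 = 3, x2 = 6, z = -15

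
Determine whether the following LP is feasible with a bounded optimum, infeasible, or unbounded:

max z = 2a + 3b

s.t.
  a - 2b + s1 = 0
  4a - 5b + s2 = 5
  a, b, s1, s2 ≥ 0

Unbounded (objective can increase without bound)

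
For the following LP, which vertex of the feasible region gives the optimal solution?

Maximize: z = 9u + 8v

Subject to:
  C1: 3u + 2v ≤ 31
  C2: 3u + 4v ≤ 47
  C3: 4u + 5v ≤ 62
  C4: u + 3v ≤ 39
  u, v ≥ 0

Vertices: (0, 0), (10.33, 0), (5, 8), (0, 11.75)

Evaluate the objective at each vertex of the feasible region:
  z(0, 0) = 0
  z(10.33, 0) = 93
  z(5, 8) = 109  ←
  z(0, 11.75) = 94
The maximum is at u = 5, v = 8.

(5, 8)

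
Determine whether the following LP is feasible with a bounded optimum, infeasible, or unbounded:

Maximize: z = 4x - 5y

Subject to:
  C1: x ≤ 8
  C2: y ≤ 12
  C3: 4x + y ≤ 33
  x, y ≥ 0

Feasible with a bounded optimal solution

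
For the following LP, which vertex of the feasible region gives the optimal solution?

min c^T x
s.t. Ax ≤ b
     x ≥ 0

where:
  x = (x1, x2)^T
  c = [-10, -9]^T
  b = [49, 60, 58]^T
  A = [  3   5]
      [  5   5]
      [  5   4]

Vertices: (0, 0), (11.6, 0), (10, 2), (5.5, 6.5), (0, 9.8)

Evaluate the objective at each vertex of the feasible region:
  z(0, 0) = 0
  z(11.6, 0) = -116
  z(10, 2) = -118  ←
  z(5.5, 6.5) = -113.5
  z(0, 9.8) = -88.2
The minimum is at x1 = 10, x2 = 2.

(10, 2)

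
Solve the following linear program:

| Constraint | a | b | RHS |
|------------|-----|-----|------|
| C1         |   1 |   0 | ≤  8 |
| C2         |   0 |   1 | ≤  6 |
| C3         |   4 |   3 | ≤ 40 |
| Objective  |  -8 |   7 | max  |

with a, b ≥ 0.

Evaluate the objective at each vertex of the feasible region:
  z(0, 0) = 0
  z(8, 0) = -64
  z(8, 2.667) = -45.33
  z(5.5, 6) = -2
  z(0, 6) = 42  ←
The maximum is at a = 0, b = 6.

a = 0, b = 6, z = 42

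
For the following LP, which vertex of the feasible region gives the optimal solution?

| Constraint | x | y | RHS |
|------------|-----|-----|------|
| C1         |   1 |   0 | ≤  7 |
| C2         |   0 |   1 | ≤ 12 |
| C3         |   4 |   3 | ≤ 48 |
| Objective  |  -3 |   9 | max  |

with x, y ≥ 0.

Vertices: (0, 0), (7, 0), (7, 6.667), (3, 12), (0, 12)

Evaluate the objective at each vertex of the feasible region:
  z(0, 0) = 0
  z(7, 0) = -21
  z(7, 6.667) = 39
  z(3, 12) = 99
  z(0, 12) = 108  ←
The maximum is at x = 0, y = 12.

(0, 12)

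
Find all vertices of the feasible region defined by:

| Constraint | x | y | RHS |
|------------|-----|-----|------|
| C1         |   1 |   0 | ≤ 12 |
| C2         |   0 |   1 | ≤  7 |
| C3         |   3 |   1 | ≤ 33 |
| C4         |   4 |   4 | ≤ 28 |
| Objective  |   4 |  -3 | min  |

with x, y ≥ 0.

(0, 0), (7, 0), (0, 7)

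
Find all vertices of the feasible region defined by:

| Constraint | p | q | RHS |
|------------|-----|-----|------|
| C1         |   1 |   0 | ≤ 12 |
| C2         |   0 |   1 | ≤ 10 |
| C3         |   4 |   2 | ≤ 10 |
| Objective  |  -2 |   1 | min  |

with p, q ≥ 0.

(0, 0), (2.5, 0), (0, 5)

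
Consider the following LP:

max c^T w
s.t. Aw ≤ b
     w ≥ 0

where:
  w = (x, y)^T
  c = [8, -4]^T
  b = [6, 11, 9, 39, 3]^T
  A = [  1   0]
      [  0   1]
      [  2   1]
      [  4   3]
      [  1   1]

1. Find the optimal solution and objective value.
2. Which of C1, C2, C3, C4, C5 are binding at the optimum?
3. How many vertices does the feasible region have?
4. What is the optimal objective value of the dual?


1. x = 3, y = 0, z = 24
2. C5
3. 3
4. 24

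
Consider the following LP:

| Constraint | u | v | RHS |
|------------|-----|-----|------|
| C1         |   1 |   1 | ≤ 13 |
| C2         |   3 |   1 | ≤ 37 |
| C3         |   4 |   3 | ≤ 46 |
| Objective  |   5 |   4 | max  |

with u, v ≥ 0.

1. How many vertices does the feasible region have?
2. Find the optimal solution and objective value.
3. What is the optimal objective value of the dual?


1. 4
2. u = 7, v = 6, z = 59
3. 59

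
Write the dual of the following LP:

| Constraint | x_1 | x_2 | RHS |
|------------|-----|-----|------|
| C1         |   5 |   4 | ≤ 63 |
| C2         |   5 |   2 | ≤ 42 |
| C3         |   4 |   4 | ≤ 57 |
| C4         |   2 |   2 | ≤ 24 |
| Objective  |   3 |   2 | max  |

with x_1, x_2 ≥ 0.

Primal max cᵀx s.t. Ax ≤ b, x ≥ 0  →  Dual min bᵀy s.t. Aᵀy ≥ c, y ≥ 0.

Minimize: z = 63y1 + 42y2 + 57y3 + 24y4

Subject to:
  5y1 + 5y2 + 4y3 + 2y4 ≥ 3
  4y1 + 2y2 + 4y3 + 2y4 ≥ 2
  y1, y2, y3, y4 ≥ 0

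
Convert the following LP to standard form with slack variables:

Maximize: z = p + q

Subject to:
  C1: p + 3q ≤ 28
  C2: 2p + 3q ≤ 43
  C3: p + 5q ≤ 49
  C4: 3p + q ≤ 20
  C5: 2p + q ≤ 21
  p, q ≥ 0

max z = p + q

s.t.
  p + 3q + s1 = 28
  2p + 3q + s2 = 43
  p + 5q + s3 = 49
  3p + q + s4 = 20
  2p + q + s5 = 21
  p, q, s1, s2, s3, s4, s5 ≥ 0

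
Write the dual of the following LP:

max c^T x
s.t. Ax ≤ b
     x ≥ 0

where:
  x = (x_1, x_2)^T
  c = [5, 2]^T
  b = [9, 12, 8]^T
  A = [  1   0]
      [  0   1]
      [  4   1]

Primal max cᵀx s.t. Ax ≤ b, x ≥ 0  →  Dual min bᵀy s.t. Aᵀy ≥ c, y ≥ 0.

Minimize: z = 9y1 + 12y2 + 8y3

Subject to:
  y1 + 4y3 ≥ 5
  y2 + y3 ≥ 2
  y1, y2, y3 ≥ 0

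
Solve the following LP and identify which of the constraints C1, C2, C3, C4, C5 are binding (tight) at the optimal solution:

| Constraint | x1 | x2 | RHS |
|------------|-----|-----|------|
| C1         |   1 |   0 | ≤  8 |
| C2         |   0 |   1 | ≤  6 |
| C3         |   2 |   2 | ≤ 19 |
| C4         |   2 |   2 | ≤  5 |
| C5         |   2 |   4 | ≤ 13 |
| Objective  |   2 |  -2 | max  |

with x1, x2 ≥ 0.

At x1 = 2.5, x2 = 0, compute slack b - a·x for each constraint:
  C1: 8 − 2.5 = 5.5  (slack)
  C2: 6 − 0 = 6  (slack)
  C3: 19 − 5 = 14  (slack)
  C4: 5 − 5 = 0  (binding)
  C5: 13 − 5 = 8  (slack)

Optimal: x1 = 2.5, x2 = 0
Binding: C4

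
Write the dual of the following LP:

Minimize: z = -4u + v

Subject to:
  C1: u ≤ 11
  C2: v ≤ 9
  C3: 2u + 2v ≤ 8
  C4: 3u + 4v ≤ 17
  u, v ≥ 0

Primal min cᵀx s.t. Ax ≤ b, x ≥ 0  →  Dual max −bᵀy s.t. Aᵀy ≥ −c, y ≥ 0.

Maximize: z = -11y1 - 9y2 - 8y3 - 17y4

Subject to:
  y1 + 2y3 + 3y4 ≥ 4
  y2 + 2y3 + 4y4 ≥ -1
  y1, y2, y3, y4 ≥ 0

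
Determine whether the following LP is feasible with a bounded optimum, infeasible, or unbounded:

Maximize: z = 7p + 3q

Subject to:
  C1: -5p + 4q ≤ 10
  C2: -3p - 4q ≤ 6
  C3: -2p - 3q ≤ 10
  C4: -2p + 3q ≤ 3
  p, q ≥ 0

Unbounded (objective can increase without bound)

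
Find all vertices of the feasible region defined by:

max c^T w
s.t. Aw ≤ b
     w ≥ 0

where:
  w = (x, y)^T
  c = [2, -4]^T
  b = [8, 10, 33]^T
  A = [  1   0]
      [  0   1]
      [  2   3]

(0, 0), (8, 0), (8, 5.667), (1.5, 10), (0, 10)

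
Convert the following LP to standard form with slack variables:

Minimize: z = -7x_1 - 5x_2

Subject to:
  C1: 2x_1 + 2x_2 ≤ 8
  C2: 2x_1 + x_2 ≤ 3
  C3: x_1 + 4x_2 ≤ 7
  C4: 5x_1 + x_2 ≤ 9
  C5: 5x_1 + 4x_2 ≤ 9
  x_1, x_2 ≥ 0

min z = -7x_1 - 5x_2

s.t.
  2x_1 + 2x_2 + s1 = 8
  2x_1 + x_2 + s2 = 3
  x_1 + 4x_2 + s3 = 7
  5x_1 + x_2 + s4 = 9
  5x_1 + 4x_2 + s5 = 9
  x_1, x_2, s1, s2, s3, s4, s5 ≥ 0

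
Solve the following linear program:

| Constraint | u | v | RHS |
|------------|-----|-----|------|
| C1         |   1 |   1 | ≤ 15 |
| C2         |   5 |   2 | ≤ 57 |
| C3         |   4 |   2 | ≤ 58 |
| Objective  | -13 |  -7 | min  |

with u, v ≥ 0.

Evaluate the objective at each vertex of the feasible region:
  z(0, 0) = 0
  z(11.4, 0) = -148.2
  z(9, 6) = -159  ←
  z(0, 15) = -105
The minimum is at u = 9, v = 6.

u = 9, v = 6, z = -159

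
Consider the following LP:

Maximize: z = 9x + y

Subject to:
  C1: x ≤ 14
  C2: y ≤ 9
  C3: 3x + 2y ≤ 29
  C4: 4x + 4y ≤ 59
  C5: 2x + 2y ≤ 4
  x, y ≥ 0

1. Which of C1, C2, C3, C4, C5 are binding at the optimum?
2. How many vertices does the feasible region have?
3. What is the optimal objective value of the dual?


1. C5
2. 3
3. 18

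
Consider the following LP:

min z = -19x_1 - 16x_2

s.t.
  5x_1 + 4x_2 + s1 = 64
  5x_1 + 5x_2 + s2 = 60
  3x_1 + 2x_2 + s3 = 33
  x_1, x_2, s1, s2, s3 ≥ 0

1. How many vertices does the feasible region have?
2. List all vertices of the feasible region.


1. 4
2. (0, 0), (11, 0), (9, 3), (0, 12)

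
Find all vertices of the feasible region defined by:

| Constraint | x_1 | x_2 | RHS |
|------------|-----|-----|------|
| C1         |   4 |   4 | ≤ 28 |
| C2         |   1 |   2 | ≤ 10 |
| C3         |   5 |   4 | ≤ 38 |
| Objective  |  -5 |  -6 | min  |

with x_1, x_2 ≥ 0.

(0, 0), (7, 0), (4, 3), (0, 5)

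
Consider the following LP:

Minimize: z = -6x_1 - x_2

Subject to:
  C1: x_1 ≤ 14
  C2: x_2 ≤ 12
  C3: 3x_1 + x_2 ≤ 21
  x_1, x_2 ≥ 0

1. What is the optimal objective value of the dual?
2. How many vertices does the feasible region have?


1. -42
2. 4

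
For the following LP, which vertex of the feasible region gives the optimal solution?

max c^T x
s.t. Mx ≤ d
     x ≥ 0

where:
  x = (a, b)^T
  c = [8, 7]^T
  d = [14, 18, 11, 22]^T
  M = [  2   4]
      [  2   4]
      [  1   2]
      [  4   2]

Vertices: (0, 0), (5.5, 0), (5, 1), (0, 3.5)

Evaluate the objective at each vertex of the feasible region:
  z(0, 0) = 0
  z(5.5, 0) = 44
  z(5, 1) = 47  ←
  z(0, 3.5) = 24.5
The maximum is at a = 5, b = 1.

(5, 1)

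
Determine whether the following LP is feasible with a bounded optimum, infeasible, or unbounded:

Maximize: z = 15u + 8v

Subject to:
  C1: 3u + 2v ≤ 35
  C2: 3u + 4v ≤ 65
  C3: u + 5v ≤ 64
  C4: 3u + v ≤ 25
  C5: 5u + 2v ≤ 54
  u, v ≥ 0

Feasible with a bounded optimal solution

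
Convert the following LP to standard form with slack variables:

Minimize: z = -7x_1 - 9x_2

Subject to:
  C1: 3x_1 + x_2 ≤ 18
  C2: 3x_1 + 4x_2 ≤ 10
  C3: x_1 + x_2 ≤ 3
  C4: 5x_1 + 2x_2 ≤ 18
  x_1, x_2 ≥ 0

min z = -7x_1 - 9x_2

s.t.
  3x_1 + x_2 + s1 = 18
  3x_1 + 4x_2 + s2 = 10
  x_1 + x_2 + s3 = 3
  5x_1 + 2x_2 + s4 = 18
  x_1, x_2, s1, s2, s3, s4 ≥ 0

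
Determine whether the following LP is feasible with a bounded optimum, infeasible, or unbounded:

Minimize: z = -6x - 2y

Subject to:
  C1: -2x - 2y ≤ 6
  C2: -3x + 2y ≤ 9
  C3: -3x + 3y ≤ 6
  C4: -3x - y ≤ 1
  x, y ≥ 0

Unbounded (objective can decrease without bound)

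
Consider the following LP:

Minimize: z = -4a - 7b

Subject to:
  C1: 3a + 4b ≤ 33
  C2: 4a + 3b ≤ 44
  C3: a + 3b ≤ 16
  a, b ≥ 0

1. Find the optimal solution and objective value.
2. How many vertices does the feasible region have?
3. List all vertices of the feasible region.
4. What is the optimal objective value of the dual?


1. a = 7, b = 3, z = -49
2. 4
3. (0, 0), (11, 0), (7, 3), (0, 5.333)
4. -49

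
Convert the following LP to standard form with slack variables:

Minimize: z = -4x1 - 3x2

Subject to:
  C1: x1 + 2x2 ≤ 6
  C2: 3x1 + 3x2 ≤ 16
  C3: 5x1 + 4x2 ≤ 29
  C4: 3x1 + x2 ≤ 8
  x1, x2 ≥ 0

min z = -4x1 - 3x2

s.t.
  x1 + 2x2 + s1 = 6
  3x1 + 3x2 + s2 = 16
  5x1 + 4x2 + s3 = 29
  3x1 + x2 + s4 = 8
  x1, x2, s1, s2, s3, s4 ≥ 0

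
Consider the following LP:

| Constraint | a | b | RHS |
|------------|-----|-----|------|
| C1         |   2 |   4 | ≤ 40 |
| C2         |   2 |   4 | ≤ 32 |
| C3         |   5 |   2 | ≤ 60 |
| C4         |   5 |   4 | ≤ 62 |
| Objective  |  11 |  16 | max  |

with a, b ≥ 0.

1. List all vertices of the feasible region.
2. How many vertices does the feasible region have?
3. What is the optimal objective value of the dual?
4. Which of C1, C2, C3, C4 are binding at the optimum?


1. (0, 0), (12, 0), (11.6, 1), (10, 3), (0, 8)
2. 5
3. 158
4. C2, C4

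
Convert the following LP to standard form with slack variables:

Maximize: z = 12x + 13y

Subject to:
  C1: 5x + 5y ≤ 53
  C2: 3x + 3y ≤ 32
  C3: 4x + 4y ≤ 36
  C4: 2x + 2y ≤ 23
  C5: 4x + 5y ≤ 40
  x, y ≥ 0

max z = 12x + 13y

s.t.
  5x + 5y + s1 = 53
  3x + 3y + s2 = 32
  4x + 4y + s3 = 36
  2x + 2y + s4 = 23
  4x + 5y + s5 = 40
  x, y, s1, s2, s3, s4, s5 ≥ 0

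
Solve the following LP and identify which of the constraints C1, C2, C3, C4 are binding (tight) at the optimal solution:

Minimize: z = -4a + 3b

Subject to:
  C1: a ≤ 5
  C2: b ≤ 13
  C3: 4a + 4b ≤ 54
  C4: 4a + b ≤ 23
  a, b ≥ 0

At a = 5, b = 0, compute slack b - a·x for each constraint:
  C1: 5 − 5 = 0  (binding)
  C2: 13 − 0 = 13  (slack)
  C3: 54 − 20 = 34  (slack)
  C4: 23 − 20 = 3  (slack)

Optimal: a = 5, b = 0
Binding: C1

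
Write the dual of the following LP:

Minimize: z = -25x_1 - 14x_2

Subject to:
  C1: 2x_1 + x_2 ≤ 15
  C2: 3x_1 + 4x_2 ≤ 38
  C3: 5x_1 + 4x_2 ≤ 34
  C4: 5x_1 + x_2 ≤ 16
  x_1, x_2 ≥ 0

Primal min cᵀx s.t. Ax ≤ b, x ≥ 0  →  Dual max −bᵀy s.t. Aᵀy ≥ −c, y ≥ 0.

Maximize: z = -15y1 - 38y2 - 34y3 - 16y4

Subject to:
  2y1 + 3y2 + 5y3 + 5y4 ≥ 25
  y1 + 4y2 + 4y3 + y4 ≥ 14
  y1, y2, y3, y4 ≥ 0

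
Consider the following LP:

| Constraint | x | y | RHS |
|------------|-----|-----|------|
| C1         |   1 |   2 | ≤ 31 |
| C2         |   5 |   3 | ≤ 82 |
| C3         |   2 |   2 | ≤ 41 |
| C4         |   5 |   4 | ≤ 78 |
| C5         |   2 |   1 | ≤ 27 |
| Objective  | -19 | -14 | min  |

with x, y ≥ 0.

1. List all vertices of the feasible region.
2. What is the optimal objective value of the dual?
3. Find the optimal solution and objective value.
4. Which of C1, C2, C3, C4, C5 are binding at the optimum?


1. (0, 0), (13.5, 0), (10, 7), (5.333, 12.83), (0, 15.5)
2. -288
3. x = 10, y = 7, z = -288
4. C4, C5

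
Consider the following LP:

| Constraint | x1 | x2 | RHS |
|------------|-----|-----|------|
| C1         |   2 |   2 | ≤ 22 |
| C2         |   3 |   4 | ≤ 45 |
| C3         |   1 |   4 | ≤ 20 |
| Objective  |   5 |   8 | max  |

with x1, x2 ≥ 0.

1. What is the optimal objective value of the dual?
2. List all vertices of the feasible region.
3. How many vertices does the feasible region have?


1. 64
2. (0, 0), (11, 0), (8, 3), (0, 5)
3. 4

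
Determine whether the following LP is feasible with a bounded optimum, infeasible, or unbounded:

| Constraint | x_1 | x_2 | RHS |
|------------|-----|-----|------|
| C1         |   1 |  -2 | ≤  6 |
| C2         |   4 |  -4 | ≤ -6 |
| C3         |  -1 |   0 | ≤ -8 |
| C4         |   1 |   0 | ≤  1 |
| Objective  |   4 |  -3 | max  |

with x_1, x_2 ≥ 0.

Infeasible (no feasible solution exists)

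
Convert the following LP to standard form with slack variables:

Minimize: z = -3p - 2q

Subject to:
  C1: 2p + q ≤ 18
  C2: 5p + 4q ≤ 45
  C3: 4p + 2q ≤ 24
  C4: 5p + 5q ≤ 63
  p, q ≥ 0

min z = -3p - 2q

s.t.
  2p + q + s1 = 18
  5p + 4q + s2 = 45
  4p + 2q + s3 = 24
  5p + 5q + s4 = 63
  p, q, s1, s2, s3, s4 ≥ 0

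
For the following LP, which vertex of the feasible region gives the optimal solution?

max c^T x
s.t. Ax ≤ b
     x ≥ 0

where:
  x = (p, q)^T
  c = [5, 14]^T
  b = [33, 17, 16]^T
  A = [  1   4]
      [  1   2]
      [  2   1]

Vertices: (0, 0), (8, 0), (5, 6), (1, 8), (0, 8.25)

Evaluate the objective at each vertex of the feasible region:
  z(0, 0) = 0
  z(8, 0) = 40
  z(5, 6) = 109
  z(1, 8) = 117  ←
  z(0, 8.25) = 115.5
The maximum is at p = 1, q = 8.

(1, 8)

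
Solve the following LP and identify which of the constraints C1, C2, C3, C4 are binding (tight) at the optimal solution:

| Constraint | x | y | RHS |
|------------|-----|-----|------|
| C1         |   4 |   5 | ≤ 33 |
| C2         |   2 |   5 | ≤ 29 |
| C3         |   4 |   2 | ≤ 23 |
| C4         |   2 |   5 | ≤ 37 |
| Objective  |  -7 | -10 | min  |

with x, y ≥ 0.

At x = 2, y = 5, compute slack b - a·x for each constraint:
  C1: 33 − 33 = 0  (binding)
  C2: 29 − 29 = 0  (binding)
  C3: 23 − 18 = 5  (slack)
  C4: 37 − 29 = 8  (slack)

Optimal: x = 2, y = 5
Binding: C1, C2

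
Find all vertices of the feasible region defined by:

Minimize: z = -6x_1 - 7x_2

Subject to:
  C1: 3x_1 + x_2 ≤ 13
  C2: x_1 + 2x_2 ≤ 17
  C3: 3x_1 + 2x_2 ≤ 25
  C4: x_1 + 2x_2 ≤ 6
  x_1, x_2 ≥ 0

(0, 0), (4.333, 0), (4, 1), (0, 3)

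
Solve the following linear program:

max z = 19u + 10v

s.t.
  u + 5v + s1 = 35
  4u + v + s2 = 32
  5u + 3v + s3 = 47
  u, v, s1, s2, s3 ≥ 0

Evaluate the objective at each vertex of the feasible region:
  z(0, 0) = 0
  z(8, 0) = 152
  z(7, 4) = 173  ←
  z(5.909, 5.818) = 170.5
  z(0, 7) = 70
The maximum is at u = 7, v = 4.

u = 7, v = 4, z = 173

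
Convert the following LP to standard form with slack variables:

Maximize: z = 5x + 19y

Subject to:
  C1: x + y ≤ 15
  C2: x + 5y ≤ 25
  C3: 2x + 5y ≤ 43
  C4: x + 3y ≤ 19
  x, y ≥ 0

max z = 5x + 19y

s.t.
  x + y + s1 = 15
  x + 5y + s2 = 25
  2x + 5y + s3 = 43
  x + 3y + s4 = 19
  x, y, s1, s2, s3, s4 ≥ 0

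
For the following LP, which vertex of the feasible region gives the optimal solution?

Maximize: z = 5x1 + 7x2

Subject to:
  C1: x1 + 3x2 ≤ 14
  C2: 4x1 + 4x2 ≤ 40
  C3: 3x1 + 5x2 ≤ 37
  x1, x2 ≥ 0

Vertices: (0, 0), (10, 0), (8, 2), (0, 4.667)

Evaluate the objective at each vertex of the feasible region:
  z(0, 0) = 0
  z(10, 0) = 50
  z(8, 2) = 54  ←
  z(0, 4.667) = 32.67
The maximum is at x1 = 8, x2 = 2.

(8, 2)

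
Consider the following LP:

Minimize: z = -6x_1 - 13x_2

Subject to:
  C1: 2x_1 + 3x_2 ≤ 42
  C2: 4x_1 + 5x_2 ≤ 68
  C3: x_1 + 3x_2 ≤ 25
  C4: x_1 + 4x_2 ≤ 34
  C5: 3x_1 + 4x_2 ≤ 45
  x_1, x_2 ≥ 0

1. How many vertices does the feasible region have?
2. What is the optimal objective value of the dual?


1. 4
2. -120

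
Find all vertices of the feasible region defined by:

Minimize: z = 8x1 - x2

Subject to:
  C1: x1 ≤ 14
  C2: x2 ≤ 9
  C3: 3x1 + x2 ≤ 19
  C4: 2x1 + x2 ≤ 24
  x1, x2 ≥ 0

(0, 0), (6.333, 0), (3.333, 9), (0, 9)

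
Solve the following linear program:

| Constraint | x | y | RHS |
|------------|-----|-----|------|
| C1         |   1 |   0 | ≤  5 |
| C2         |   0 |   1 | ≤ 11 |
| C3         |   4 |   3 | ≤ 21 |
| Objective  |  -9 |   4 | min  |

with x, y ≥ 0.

Evaluate the objective at each vertex of the feasible region:
  z(0, 0) = 0
  z(5, 0) = -45  ←
  z(5, 0.3333) = -43.67
  z(0, 7) = 28
The minimum is at x = 5, y = 0.

x = 5, y = 0, z = -45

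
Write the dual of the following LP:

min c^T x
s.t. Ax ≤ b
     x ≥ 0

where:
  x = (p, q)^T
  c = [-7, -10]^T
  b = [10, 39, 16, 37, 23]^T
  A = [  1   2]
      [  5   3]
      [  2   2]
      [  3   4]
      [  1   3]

Primal min cᵀx s.t. Ax ≤ b, x ≥ 0  →  Dual max −bᵀy s.t. Aᵀy ≥ −c, y ≥ 0.

Maximize: z = -10y1 - 39y2 - 16y3 - 37y4 - 23y5

Subject to:
  y1 + 5y2 + 2y3 + 3y4 + y5 ≥ 7
  2y1 + 3y2 + 2y3 + 4y4 + 3y5 ≥ 10
  y1, y2, y3, y4, y5 ≥ 0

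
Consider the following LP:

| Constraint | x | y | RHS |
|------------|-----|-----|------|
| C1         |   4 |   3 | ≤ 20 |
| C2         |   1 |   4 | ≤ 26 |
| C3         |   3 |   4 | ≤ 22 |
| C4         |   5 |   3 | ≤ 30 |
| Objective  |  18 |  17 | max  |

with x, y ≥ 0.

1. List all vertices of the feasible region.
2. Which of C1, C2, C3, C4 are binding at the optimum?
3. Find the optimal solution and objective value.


1. (0, 0), (5, 0), (2, 4), (0, 5.5)
2. C1, C3
3. x = 2, y = 4, z = 104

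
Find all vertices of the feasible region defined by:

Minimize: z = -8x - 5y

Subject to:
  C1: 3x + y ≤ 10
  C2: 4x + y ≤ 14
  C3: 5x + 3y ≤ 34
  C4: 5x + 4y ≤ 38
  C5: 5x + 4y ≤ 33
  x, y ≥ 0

(0, 0), (3.333, 0), (1, 7), (0, 8.25)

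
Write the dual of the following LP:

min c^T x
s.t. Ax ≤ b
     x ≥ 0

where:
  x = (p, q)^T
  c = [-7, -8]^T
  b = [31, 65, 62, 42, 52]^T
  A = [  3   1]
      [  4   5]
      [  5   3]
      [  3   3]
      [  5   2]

Primal min cᵀx s.t. Ax ≤ b, x ≥ 0  →  Dual max −bᵀy s.t. Aᵀy ≥ −c, y ≥ 0.

Maximize: z = -31y1 - 65y2 - 62y3 - 42y4 - 52y5

Subject to:
  3y1 + 4y2 + 5y3 + 3y4 + 5y5 ≥ 7
  y1 + 5y2 + 3y3 + 3y4 + 2y5 ≥ 8
  y1, y2, y3, y4, y5 ≥ 0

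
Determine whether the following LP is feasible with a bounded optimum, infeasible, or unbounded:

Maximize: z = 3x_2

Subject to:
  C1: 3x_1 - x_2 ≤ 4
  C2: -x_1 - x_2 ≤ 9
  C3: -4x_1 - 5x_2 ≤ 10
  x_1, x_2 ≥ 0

Unbounded (objective can increase without bound)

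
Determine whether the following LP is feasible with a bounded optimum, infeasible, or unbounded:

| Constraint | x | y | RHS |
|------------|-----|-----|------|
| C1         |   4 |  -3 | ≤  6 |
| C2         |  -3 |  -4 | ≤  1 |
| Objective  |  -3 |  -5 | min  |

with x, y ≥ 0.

Unbounded (objective can decrease without bound)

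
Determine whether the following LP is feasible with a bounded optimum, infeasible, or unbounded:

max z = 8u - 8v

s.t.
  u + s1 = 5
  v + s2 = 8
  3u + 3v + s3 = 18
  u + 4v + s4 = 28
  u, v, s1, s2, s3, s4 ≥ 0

Feasible with a bounded optimal solution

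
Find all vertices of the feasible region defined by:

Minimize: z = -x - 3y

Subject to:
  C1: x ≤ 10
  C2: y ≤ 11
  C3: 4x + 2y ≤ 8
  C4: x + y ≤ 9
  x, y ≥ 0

(0, 0), (2, 0), (0, 4)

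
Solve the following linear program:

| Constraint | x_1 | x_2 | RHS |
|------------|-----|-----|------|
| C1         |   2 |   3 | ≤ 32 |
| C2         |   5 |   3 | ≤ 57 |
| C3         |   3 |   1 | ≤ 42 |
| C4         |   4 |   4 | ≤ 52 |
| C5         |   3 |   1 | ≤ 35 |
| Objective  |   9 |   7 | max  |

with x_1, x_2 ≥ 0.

Evaluate the objective at each vertex of the feasible region:
  z(0, 0) = 0
  z(11.4, 0) = 102.6
  z(9, 4) = 109  ←
  z(7, 6) = 105
  z(0, 10.67) = 74.67
The maximum is at x_1 = 9, x_2 = 4.

x_1 = 9, x_2 = 4, z = 109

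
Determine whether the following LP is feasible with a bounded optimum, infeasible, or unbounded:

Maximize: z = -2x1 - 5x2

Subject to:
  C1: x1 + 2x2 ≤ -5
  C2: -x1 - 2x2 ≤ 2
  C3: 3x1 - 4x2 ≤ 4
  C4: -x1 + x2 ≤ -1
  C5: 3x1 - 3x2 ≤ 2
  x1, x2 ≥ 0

Infeasible (no feasible solution exists)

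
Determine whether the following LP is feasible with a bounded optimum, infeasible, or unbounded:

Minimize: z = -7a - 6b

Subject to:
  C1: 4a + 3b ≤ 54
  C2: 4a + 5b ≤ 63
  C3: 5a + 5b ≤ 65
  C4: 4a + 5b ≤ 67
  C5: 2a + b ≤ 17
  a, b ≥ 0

Feasible with a bounded optimal solution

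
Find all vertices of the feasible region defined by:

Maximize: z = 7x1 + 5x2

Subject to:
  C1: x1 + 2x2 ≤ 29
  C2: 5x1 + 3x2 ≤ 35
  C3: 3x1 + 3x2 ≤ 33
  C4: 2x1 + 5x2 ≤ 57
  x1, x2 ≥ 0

(0, 0), (7, 0), (1, 10), (0, 11)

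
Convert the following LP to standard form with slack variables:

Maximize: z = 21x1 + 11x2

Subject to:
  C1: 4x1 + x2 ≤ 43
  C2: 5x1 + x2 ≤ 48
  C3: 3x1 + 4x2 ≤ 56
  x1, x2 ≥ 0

max z = 21x1 + 11x2

s.t.
  4x1 + x2 + s1 = 43
  5x1 + x2 + s2 = 48
  3x1 + 4x2 + s3 = 56
  x1, x2, s1, s2, s3 ≥ 0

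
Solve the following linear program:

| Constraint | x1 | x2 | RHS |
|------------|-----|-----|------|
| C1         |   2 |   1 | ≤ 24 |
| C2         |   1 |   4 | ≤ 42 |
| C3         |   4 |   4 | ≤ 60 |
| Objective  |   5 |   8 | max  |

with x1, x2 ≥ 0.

Evaluate the objective at each vertex of the feasible region:
  z(0, 0) = 0
  z(12, 0) = 60
  z(9, 6) = 93
  z(6, 9) = 102  ←
  z(0, 10.5) = 84
The maximum is at x1 = 6, x2 = 9.

x1 = 6, x2 = 9, z = 102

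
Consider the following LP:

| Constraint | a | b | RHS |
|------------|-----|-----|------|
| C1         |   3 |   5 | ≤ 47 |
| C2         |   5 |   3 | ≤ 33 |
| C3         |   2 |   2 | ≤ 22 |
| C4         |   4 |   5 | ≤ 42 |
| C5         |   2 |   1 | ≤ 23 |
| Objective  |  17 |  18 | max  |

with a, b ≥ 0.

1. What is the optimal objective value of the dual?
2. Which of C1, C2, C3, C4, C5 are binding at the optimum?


1. 159
2. C2, C4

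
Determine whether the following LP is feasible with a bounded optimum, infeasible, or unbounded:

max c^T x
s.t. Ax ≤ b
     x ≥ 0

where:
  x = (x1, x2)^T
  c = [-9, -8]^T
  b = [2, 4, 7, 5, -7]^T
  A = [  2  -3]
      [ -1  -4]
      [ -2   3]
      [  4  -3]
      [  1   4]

Infeasible (no feasible solution exists)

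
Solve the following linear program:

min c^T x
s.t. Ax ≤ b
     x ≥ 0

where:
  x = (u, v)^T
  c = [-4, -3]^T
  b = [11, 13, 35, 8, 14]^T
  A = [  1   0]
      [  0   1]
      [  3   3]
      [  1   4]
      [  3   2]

Evaluate the objective at each vertex of the feasible region:
  z(0, 0) = 0
  z(4.667, 0) = -18.67
  z(4, 1) = -19  ←
  z(0, 2) = -6
The minimum is at u = 4, v = 1.

u = 4, v = 1, z = -19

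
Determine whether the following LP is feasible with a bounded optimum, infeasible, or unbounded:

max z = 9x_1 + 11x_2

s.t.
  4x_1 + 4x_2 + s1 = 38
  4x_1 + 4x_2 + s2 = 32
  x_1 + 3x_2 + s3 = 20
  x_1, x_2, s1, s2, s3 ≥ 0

Feasible with a bounded optimal solution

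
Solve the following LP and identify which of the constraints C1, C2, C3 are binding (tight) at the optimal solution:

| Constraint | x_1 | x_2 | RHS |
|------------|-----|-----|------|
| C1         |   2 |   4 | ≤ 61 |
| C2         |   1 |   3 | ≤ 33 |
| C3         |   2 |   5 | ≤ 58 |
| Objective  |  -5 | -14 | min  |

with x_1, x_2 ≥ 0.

At x_1 = 9, x_2 = 8, compute slack b - a·x for each constraint:
  C1: 61 − 50 = 11  (slack)
  C2: 33 − 33 = 0  (binding)
  C3: 58 − 58 = 0  (binding)

Optimal: x_1 = 9, x_2 = 8
Binding: C2, C3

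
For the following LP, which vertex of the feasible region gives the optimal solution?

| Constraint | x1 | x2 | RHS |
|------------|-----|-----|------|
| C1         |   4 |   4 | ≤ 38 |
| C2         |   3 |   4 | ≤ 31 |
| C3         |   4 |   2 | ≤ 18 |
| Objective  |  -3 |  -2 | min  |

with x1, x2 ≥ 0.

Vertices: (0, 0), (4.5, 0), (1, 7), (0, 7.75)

Evaluate the objective at each vertex of the feasible region:
  z(0, 0) = 0
  z(4.5, 0) = -13.5
  z(1, 7) = -17  ←
  z(0, 7.75) = -15.5
The minimum is at x1 = 1, x2 = 7.

(1, 7)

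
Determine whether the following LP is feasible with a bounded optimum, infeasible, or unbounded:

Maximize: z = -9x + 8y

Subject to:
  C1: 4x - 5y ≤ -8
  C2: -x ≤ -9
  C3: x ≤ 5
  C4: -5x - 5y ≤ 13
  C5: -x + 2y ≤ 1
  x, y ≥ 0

Infeasible (no feasible solution exists)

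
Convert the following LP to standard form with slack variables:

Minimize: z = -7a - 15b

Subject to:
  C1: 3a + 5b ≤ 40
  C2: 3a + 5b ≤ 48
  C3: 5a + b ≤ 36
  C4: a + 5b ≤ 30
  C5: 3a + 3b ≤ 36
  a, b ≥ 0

min z = -7a - 15b

s.t.
  3a + 5b + s1 = 40
  3a + 5b + s2 = 48
  5a + b + s3 = 36
  a + 5b + s4 = 30
  3a + 3b + s5 = 36
  a, b, s1, s2, s3, s4, s5 ≥ 0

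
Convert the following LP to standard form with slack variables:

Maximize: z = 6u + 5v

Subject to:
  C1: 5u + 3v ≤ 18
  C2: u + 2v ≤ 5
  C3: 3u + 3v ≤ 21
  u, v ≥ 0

max z = 6u + 5v

s.t.
  5u + 3v + s1 = 18
  u + 2v + s2 = 5
  3u + 3v + s3 = 21
  u, v, s1, s2, s3 ≥ 0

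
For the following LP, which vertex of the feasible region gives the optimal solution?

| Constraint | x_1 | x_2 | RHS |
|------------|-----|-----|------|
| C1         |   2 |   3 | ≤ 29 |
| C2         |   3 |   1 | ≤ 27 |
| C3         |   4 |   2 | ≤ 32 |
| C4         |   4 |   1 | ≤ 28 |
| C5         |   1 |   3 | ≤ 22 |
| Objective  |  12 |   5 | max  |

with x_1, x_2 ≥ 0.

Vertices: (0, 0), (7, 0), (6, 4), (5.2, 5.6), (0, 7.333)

Evaluate the objective at each vertex of the feasible region:
  z(0, 0) = 0
  z(7, 0) = 84
  z(6, 4) = 92  ←
  z(5.2, 5.6) = 90.4
  z(0, 7.333) = 36.67
The maximum is at x_1 = 6, x_2 = 4.

(6, 4)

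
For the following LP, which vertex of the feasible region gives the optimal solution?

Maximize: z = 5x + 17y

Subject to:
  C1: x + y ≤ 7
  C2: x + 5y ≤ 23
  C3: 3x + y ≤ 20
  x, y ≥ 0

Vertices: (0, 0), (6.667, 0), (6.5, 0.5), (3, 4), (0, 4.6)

Evaluate the objective at each vertex of the feasible region:
  z(0, 0) = 0
  z(6.667, 0) = 33.33
  z(6.5, 0.5) = 41
  z(3, 4) = 83  ←
  z(0, 4.6) = 78.2
The maximum is at x = 3, y = 4.

(3, 4)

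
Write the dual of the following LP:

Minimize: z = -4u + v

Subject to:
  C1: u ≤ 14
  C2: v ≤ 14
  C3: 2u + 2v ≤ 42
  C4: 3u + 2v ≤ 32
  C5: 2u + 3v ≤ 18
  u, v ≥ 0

Primal min cᵀx s.t. Ax ≤ b, x ≥ 0  →  Dual max −bᵀy s.t. Aᵀy ≥ −c, y ≥ 0.

Maximize: z = -14y1 - 14y2 - 42y3 - 32y4 - 18y5

Subject to:
  y1 + 2y3 + 3y4 + 2y5 ≥ 4
  y2 + 2y3 + 2y4 + 3y5 ≥ -1
  y1, y2, y3, y4, y5 ≥ 0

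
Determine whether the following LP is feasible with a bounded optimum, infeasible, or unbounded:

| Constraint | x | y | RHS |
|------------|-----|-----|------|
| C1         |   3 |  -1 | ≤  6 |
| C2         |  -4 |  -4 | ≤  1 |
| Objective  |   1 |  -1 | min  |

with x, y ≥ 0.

Unbounded (objective can decrease without bound)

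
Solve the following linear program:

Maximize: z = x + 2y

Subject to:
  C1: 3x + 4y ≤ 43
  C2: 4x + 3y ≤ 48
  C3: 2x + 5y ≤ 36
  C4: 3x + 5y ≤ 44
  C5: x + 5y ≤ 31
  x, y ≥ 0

Evaluate the objective at each vertex of the feasible region:
  z(0, 0) = 0
  z(12, 0) = 12
  z(9.818, 2.909) = 15.64
  z(8, 4) = 16  ←
  z(5, 5.2) = 15.4
  z(0, 6.2) = 12.4
The maximum is at x = 8, y = 4.

x = 8, y = 4, z = 16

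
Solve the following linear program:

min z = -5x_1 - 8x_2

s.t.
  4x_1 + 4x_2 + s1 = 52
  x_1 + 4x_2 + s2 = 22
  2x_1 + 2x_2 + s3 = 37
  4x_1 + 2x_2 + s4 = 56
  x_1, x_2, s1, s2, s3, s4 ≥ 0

Evaluate the objective at each vertex of the feasible region:
  z(0, 0) = 0
  z(13, 0) = -65
  z(10, 3) = -74  ←
  z(0, 5.5) = -44
The minimum is at x_1 = 10, x_2 = 3.

x_1 = 10, x_2 = 3, z = -74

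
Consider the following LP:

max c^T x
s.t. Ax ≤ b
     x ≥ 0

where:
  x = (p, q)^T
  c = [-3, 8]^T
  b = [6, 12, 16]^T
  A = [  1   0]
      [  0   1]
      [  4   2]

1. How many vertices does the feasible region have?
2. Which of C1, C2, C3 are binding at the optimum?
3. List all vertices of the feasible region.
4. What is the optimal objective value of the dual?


1. 3
2. C3
3. (0, 0), (4, 0), (0, 8)
4. 64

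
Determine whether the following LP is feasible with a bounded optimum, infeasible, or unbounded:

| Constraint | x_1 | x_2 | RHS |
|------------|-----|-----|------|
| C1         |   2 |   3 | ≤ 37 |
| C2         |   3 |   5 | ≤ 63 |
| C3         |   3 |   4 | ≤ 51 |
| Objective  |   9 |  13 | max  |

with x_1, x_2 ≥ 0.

Feasible with a bounded optimal solution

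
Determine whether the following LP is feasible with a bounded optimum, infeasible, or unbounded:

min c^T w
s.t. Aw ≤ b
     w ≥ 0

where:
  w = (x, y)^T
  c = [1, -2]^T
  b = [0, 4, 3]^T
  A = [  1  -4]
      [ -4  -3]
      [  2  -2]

Unbounded (objective can decrease without bound)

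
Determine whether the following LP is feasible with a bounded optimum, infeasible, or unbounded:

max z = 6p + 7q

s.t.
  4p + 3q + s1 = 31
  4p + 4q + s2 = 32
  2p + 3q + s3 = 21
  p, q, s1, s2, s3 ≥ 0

Feasible with a bounded optimal solution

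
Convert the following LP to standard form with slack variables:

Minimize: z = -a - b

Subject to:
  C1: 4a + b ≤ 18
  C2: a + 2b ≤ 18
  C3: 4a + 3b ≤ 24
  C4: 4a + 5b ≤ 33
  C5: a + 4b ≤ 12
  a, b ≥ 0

min z = -a - b

s.t.
  4a + b + s1 = 18
  a + 2b + s2 = 18
  4a + 3b + s3 = 24
  4a + 5b + s4 = 33
  a + 4b + s5 = 12
  a, b, s1, s2, s3, s4, s5 ≥ 0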